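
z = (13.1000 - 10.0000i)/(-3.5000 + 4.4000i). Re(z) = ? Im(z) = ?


Multiply by conjugate: (13.1000 - 10.0000i)(-3.5000 - 4.4000i) / ((-3.5)^2 + 4.4^2)
Numerator real = 13.1*(-3.5) - (10)*4.4 = -89.85
Numerator imag = -10*(-3.5) - 13.1*4.4 = -22.64
Denominator = 31.61
Re(z) = -89.85/31.61 = -2.8425
Im(z) = -22.64/31.61 = -0.7162

Re(z) = -2.8425, Im(z) = -0.7162


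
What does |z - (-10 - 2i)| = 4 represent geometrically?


|z - z0| = r is a circle with center z0 and radius r.
Center = (-10, -2), radius = 4

Circle with center (-10, -2) and radius 4


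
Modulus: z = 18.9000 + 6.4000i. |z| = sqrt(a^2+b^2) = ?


|z| = sqrt(18.9^2 + 6.4^2) = sqrt(357.21 + 40.96) = sqrt(398.17) = 19.9542

|z| = 19.9542


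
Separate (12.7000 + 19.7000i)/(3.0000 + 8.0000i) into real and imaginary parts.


Multiply by conjugate: (12.7000 + 19.7000i)(3.0000 - 8.0000i) / (3^2 + 8^2)
Numerator real = 12.7*3 + 19.7*8 = 195.7
Numerator imag = 19.7*3 - 12.7*8 = -42.5
Denominator = 73
Re(z) = 195.7/73 = 2.6808
Im(z) = -42.5/73 = -0.5822

Re(z) = 2.6808, Im(z) = -0.5822


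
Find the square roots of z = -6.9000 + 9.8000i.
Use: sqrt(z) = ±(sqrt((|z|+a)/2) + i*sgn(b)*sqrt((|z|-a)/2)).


|z| = sqrt(47.61+96.04) = 11.9854
sqrt((|z|+a)/2) = sqrt((11.9854+(-6.9))/2) = sqrt(2.5427) = 1.5946
sqrt((|z|-a)/2) = sqrt((11.9854-(-6.9))/2) = sqrt(9.4427) = 3.0729

±(1.5946 + 3.0729i) i.e. 1.5946 + 3.0729i and -1.5946 - 3.0729i


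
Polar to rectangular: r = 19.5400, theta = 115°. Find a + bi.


a = 19.5400*cos(115°) = 19.5400*(-0.42262) = -8.2580
b = 19.5400*sin(115°) = 19.5400*0.90631 = 17.7093

-8.2580 + 17.7093i


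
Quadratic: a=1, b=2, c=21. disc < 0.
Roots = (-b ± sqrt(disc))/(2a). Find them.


disc = 2^2 - 4*1*21 = 4 - 84 = -80
sqrt(|disc|) = sqrt(80) = 8.9443
Real part = -2/(2*1) = -1.0000
Imag part = 8.9443/(2*1) = 4.4721

-1.0000 ± 4.4721i


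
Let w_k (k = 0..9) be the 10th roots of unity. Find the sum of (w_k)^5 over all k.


The roots are w_k = w^k with w = e^(2*pi*i/10), and (w^k)^5 = (w^5)^k.
So S = 1 + u + u^2 + ... + u^(9) with u = w^5.
5 = 0*10 + 5, so 5 is not a multiple of 10: u = w^5 ≠ 1 (w is a primitive 10th root), while u^10 = (w^10)^5 = 1.
Geometric series: S = (1 - u^10)/(1 - u) = (1 - 1)/(1 - u) = 0

S = 0


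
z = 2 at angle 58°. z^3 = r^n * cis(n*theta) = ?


r^3 = 2^3 = 8
n*theta = 3*58° = 174° = 174° (mod 360)
a = 8*cos(174°) = -7.9562
b = 8*sin(174°) = 0.8362

8 cis(174°) = -7.9562 + 0.8362i


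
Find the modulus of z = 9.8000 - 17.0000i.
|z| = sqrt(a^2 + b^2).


|z| = sqrt(9.8^2 + (-17)^2) = sqrt(96.04 + 289) = sqrt(385.04) = 19.6224

|z| = 19.6224


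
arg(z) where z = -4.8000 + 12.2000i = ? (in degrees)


Re = -4.8, Im = 12.2
arg = atan2(12.2, -4.8) = 111.4768 degrees

arg(z) = 111.4768 degrees


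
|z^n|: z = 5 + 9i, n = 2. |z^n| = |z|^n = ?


|z| = sqrt(25+81) = sqrt(106) = 10.2956
|z^2| = |z|^2 = (sqrt(106))^2 = 106

|z^2| = 106


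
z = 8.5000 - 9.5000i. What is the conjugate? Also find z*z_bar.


z_bar = 8.5000 + 9.5000i
z*z_bar = 8.5^2 + (-9.5)^2 = 72.25 + 90.25 = 162.5

z_bar = 8.5000 + 9.5000i, z*z_bar = 162.5


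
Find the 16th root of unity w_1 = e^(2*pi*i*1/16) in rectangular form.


Angle = 360*1/16 = 22.5°
a = cos(22.5°) = 0.9239
b = sin(22.5°) = 0.3827

0.9239 + 0.3827i


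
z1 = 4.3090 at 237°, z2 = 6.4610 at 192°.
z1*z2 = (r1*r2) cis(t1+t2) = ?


r = 4.3090 * 6.4610 = 27.8404
theta = 237° + 192° = 429° = 69° (mod 360)

27.8404 cis(69°)


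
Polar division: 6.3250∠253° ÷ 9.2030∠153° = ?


r = 6.3250 / 9.2030 = 0.6873
theta = 253° - 153° = 100° = 100° (mod 360)

0.6873 cis(100°)


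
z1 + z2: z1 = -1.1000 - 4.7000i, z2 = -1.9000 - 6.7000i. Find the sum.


Real: -1.1 - 1.9 = -3
Imag: -4.7 - 6.7 = -11.4

-3.0000 - 11.4000i


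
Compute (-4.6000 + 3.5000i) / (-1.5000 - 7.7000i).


Conjugate of z2 = -1.5000 + 7.7000i
Numerator: (-4.6000 + 3.5000i)(-1.5000 + 7.7000i) = -20.0500 - 40.6700i
Denominator: (-1.5)^2 + (-7.7)^2 = 61.54
Result = (-20.0500 - 40.6700i)/61.54

-0.3258 - 0.6609i


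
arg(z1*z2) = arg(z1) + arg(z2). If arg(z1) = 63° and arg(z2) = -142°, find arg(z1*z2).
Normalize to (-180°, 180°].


arg(z1*z2) = 63° - 142° = -79°
Normalized to (-180°, 180°]: -79°

-79°


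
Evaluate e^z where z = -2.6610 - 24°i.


e^-2.6610 = 0.06988
cos(-24°) = 0.9135
sin(-24°) = -0.4067
Real = 0.06988*0.9135 = 0.0638
Imag = 0.06988*(-0.4067) = -0.0284

0.0638 - 0.0284i


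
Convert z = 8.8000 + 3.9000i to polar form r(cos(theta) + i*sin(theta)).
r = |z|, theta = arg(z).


r = sqrt(77.44+15.21) = sqrt(92.65) = 9.6255
theta = atan2(3.9, 8.8) = 23.9021 degrees

r = 9.6255, theta = 23.9021 degrees


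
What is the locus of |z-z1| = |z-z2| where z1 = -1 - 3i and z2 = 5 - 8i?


Equal distances means the locus is the perpendicular bisector of z1 and z2.
Midpoint = ((-1+5)/2, (-3+(-8))/2) = (2.0000, -5.5000)

Perpendicular bisector through (2.0000, -5.5000)


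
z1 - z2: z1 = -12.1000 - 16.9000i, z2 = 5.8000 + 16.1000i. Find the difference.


Real: -12.1 - 5.8 = -17.9
Imag: -16.9 - 16.1 = -33

-17.9000 - 33.0000i


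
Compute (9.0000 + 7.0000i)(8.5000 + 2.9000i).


Real = 9*8.5 - 7*2.9 = 76.5 - 20.3 = 56.2
Imag = 9*2.9 + 8.5*7 = 26.1 + 59.5 = 85.6

56.2000 + 85.6000i


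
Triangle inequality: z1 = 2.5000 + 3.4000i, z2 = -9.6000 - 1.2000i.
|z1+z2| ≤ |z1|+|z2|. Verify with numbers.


|z1| = sqrt(2.5^2 + 3.4^2) = sqrt(17.81) = 4.2202
|z2| = sqrt((-9.6)^2 + (-1.2)^2) = sqrt(93.6) = 9.6747
z1+z2 = -7.1000 + 2.2000i
|z1+z2| = sqrt(55.25) = 7.4330
|z1|+|z2| = 4.2202 + 9.6747 = 13.8949

|z1+z2| = 7.4330 ≤ |z1|+|z2| = 13.8949 (verified)


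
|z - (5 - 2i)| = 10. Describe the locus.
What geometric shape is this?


|z - z0| = r is a circle with center z0 and radius r.
Center = (5, -2), radius = 10

Circle with center (5, -2) and radius 10


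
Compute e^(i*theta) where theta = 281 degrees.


cos(281°) = 0.1908
sin(281°) = -0.9816

e^(i*281°) = 0.1908 - 0.9816i


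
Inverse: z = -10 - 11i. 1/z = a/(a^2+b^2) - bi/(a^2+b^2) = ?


|z|^2 = 100+121 = 221
1/z = (-10 + 11i)/221

1/z = -0.0452 + 0.0498i


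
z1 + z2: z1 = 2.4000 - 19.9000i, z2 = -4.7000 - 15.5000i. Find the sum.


Real: 2.4 - 4.7 = -2.3
Imag: -19.9 - 15.5 = -35.4

-2.3000 - 35.4000i


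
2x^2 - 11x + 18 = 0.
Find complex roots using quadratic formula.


disc = (-11)^2 - 4*2*18 = 121 - 144 = -23
sqrt(|disc|) = sqrt(23) = 4.7958
Real part = 11/(2*2) = 2.7500
Imag part = 4.7958/(2*2) = 1.1990

2.7500 ± 1.1990i


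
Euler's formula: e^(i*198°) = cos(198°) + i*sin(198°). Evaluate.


cos(198°) = -0.9511
sin(198°) = -0.3090

e^(i*198°) = -0.9511 - 0.3090i


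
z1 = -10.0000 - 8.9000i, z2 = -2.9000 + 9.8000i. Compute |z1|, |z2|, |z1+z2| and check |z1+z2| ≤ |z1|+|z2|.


|z1| = sqrt((-10)^2 + (-8.9)^2) = sqrt(179.21) = 13.3869
|z2| = sqrt((-2.9)^2 + 9.8^2) = sqrt(104.45) = 10.2201
z1+z2 = -12.9000 + 0.9000i
|z1+z2| = sqrt(167.22) = 12.9314
|z1|+|z2| = 13.3869 + 10.2201 = 23.6070

|z1+z2| = 12.9314 ≤ |z1|+|z2| = 23.6070 (verified)


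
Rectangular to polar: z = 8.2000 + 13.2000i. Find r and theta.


r = sqrt(67.24+174.24) = sqrt(241.48) = 15.5396
theta = atan2(13.2, 8.2) = 58.1509 degrees

r = 15.5396, theta = 58.1509 degrees


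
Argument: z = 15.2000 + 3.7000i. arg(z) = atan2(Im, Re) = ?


Re = 15.2, Im = 3.7
arg = atan2(3.7, 15.2) = 13.6809 degrees

arg(z) = 13.6809 degrees


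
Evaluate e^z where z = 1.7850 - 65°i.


e^1.7850 = 5.9596
cos(-65°) = 0.42262
sin(-65°) = -0.9063
Real = 5.9596*0.42262 = 2.5186
Imag = 5.9596*(-0.9063) = -5.4012

2.5186 - 5.4012i


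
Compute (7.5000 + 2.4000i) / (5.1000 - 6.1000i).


Conjugate of z2 = 5.1000 + 6.1000i
Numerator: (7.5000 + 2.4000i)(5.1000 + 6.1000i) = 23.6100 + 57.9900i
Denominator: 5.1^2 + (-6.1)^2 = 63.22
Result = (23.6100 + 57.9900i)/63.22

0.3735 + 0.9173i


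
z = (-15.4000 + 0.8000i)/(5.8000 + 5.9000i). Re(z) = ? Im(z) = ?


Multiply by conjugate: (-15.4000 + 0.8000i)(5.8000 - 5.9000i) / (5.8^2 + 5.9^2)
Numerator real = -15.4*5.8 + 0.8*5.9 = -84.6
Numerator imag = 0.8*5.8 - (-15.4)*5.9 = 95.5
Denominator = 68.45
Re(z) = -84.6/68.45 = -1.2359
Im(z) = 95.5/68.45 = 1.3952

Re(z) = -1.2359, Im(z) = 1.3952


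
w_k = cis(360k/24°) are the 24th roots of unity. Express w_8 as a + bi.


Angle = 360*8/24 = 120°
a = cos(120°) = -0.5000
b = sin(120°) = 0.8660

-0.5000 + 0.8660i


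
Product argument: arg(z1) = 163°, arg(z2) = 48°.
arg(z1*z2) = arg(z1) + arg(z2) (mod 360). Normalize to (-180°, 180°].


arg(z1*z2) = 163° + 48° = 211°
Normalized to (-180°, 180°]: -149°

-149°


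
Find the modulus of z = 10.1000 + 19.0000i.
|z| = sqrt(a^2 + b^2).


|z| = sqrt(10.1^2 + 19^2) = sqrt(102.01 + 361) = sqrt(463.01) = 21.5177

|z| = 21.5177


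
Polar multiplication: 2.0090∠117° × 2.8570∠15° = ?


r = 2.0090 * 2.8570 = 5.7397
theta = 117° + 15° = 132° = 132° (mod 360)

5.7397 cis(132°)


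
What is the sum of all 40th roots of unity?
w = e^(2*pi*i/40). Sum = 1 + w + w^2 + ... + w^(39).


The sum of all 40th roots of unity is 0.
Geometric series: (1 - w^40)/(1 - w) = (1-1)/(1-w) = 0 since w^40 = 1, w ≠ 1.
Alternatively: coefficient of z^39 in z^40 - 1 is 0.

0


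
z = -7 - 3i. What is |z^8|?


|z| = sqrt(49+9) = sqrt(58) = 7.6158
|z^8| = |z|^8 = (sqrt(58))^8 = 58^4 = 11316496

|z^8| = 11316496


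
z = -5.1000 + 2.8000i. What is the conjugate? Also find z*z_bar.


z_bar = -5.1000 - 2.8000i
z*z_bar = (-5.1)^2 + 2.8^2 = 26.01 + 7.84 = 33.85

z_bar = -5.1000 - 2.8000i, z*z_bar = 33.85


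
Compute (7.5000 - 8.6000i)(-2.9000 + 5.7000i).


Real = 7.5*(-2.9) - (-8.6)*5.7 = -21.75 - (-49.02) = 27.27
Imag = 7.5*5.7 - (2.9)*(-8.6) = 42.75 + 24.94 = 67.69

27.2700 + 67.6900i


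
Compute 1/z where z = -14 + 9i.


|z|^2 = 196+81 = 277
1/z = (-14 - 9i)/277

1/z = -0.0505 - 0.0325i


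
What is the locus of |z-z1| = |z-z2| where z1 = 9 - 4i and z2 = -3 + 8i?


Equal distances means the locus is the perpendicular bisector of z1 and z2.
Midpoint = ((9+(-3))/2, (-4+8)/2) = (3.0000, 2.0000)

Perpendicular bisector through (3.0000, 2.0000)


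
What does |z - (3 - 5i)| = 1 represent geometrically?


|z - z0| = r is a circle with center z0 and radius r.
Center = (3, -5), radius = 1

Circle with center (3, -5) and radius 1


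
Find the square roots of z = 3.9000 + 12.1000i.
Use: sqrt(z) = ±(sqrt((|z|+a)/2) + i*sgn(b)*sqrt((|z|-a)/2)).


|z| = sqrt(15.21+146.41) = 12.7130
sqrt((|z|+a)/2) = sqrt((12.7130+3.9)/2) = sqrt(8.3065) = 2.8821
sqrt((|z|-a)/2) = sqrt((12.7130-3.9)/2) = sqrt(4.4065) = 2.0992

±(2.8821 + 2.0992i) i.e. 2.8821 + 2.0992i and -2.8821 - 2.0992i


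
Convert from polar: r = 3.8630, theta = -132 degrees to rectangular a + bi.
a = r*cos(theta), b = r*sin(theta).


a = 3.8630*cos(-132°) = 3.8630*(-0.669131) = -2.5849
b = 3.8630*sin(-132°) = 3.8630*(-0.743145) = -2.8708

-2.5849 - 2.8708i


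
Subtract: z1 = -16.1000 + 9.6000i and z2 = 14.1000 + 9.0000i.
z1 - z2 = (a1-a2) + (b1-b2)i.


Real: -16.1 - 14.1 = -30.2
Imag: 9.6 - 9 = 0.6

-30.2000 + 0.6000i


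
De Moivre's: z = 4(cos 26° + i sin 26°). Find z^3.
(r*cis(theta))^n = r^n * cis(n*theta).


r^3 = 4^3 = 64
n*theta = 3*26° = 78° = 78° (mod 360)
a = 64*cos(78°) = 13.3063
b = 64*sin(78°) = 62.6014

64 cis(78°) = 13.3063 + 62.6014i


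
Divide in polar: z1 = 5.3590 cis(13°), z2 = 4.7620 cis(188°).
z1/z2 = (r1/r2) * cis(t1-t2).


r = 5.3590 / 4.7620 = 1.1254
theta = 13° - 188° = -175° = 185° (mod 360)

1.1254 cis(185°)


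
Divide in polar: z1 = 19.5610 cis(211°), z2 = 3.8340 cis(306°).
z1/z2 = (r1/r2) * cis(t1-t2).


r = 19.5610 / 3.8340 = 5.1020
theta = 211° - 306° = -95° = 265° (mod 360)

5.1020 cis(265°)


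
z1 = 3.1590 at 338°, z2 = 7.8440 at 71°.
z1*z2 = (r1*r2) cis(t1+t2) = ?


r = 3.1590 * 7.8440 = 24.7792
theta = 338° + 71° = 409° = 49° (mod 360)

24.7792 cis(49°)


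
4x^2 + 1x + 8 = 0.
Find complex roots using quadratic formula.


disc = 1^2 - 4*4*8 = 1 - 128 = -127
sqrt(|disc|) = sqrt(127) = 11.2694
Real part = -1/(2*4) = -0.1250
Imag part = 11.2694/(2*4) = 1.4087

-0.1250 ± 1.4087i


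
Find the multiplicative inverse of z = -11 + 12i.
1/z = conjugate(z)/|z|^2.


|z|^2 = 121+144 = 265
1/z = (-11 - 12i)/265

1/z = -0.0415 - 0.0453i


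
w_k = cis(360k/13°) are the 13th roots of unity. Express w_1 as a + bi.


Angle = 360*1/13 = 27.6923°
a = cos(27.6923°) = 0.8855
b = sin(27.6923°) = 0.4647

0.8855 + 0.4647i


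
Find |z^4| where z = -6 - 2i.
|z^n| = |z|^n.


|z| = sqrt(36+4) = sqrt(40) = 6.3246
|z^4| = |z|^4 = (sqrt(40))^4 = 40^2 = 1600

|z^4| = 1600


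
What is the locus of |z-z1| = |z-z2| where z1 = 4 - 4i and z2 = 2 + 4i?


Equal distances means the locus is the perpendicular bisector of z1 and z2.
Midpoint = ((4+2)/2, (-4+4)/2) = (3.0000, 0)

Perpendicular bisector through (3.0000, 0)


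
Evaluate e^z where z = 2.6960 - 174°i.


e^2.6960 = 14.8203
cos(-174°) = -0.99452
sin(-174°) = -0.104528
Real = 14.8203*(-0.99452) = -14.7391
Imag = 14.8203*(-0.104528) = -1.5491

-14.7391 - 1.5491i


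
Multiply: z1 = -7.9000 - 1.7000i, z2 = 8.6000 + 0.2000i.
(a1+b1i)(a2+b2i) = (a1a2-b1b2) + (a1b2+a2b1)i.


Real = -7.9*8.6 - (-1.7)*0.2 = -67.94 - (-0.34) = -67.6
Imag = -7.9*0.2 + 8.6*(-1.7) = -1.58 - (14.62) = -16.2

-67.6000 - 16.2000i


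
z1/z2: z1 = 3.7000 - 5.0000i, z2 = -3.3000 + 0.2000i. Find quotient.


Conjugate of z2 = -3.3000 - 0.2000i
Numerator: (3.7000 - 5.0000i)(-3.3000 - 0.2000i) = -13.2100 + 15.7600i
Denominator: (-3.3)^2 + 0.2^2 = 10.93
Result = (-13.2100 + 15.7600i)/10.93

-1.2086 + 1.4419i


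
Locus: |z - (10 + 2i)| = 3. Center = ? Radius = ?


|z - z0| = r is a circle with center z0 and radius r.
Center = (10, 2), radius = 3

Circle with center (10, 2) and radius 3


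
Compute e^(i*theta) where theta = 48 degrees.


cos(48°) = 0.6691
sin(48°) = 0.7431

e^(i*48°) = 0.6691 + 0.7431i


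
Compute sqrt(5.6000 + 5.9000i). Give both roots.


|z| = sqrt(31.36+34.81) = 8.1345
sqrt((|z|+a)/2) = sqrt((8.1345+5.6)/2) = sqrt(6.8672) = 2.6205
sqrt((|z|-a)/2) = sqrt((8.1345-5.6)/2) = sqrt(1.2672) = 1.1257

±(2.6205 + 1.1257i) i.e. 2.6205 + 1.1257i and -2.6205 - 1.1257i


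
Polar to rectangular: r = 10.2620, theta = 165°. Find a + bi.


a = 10.2620*cos(165°) = 10.2620*(-0.965926) = -9.9123
b = 10.2620*sin(165°) = 10.2620*0.25882 = 2.6560

-9.9123 + 2.6560i


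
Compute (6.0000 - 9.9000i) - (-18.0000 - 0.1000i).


Real: 6 + 18 = 24
Imag: -9.9 + 0.1 = -9.8

24.0000 - 9.8000i


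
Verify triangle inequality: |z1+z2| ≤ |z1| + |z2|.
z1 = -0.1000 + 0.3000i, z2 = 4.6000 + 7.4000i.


|z1| = sqrt((-0.1)^2 + 0.3^2) = sqrt(0.1) = 0.3162
|z2| = sqrt(4.6^2 + 7.4^2) = sqrt(75.92) = 8.7132
z1+z2 = 4.5000 + 7.7000i
|z1+z2| = sqrt(79.54) = 8.9185
|z1|+|z2| = 0.3162 + 8.7132 = 9.0294

|z1+z2| = 8.9185 ≤ |z1|+|z2| = 9.0294 (verified)


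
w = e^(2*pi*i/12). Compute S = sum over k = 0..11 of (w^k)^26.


The roots are w_k = w^k with w = e^(2*pi*i/12), and (w^k)^26 = (w^26)^k.
So S = 1 + u + u^2 + ... + u^(11) with u = w^26.
26 = 2*12 + 2, so 26 is not a multiple of 12: u = (w^12)^2 * w^2 = w^2 ≠ 1 (w is a primitive 12th root), while u^12 = (w^12)^26 = 1.
Geometric series: S = (1 - u^12)/(1 - u) = (1 - 1)/(1 - u) = 0

S = 0


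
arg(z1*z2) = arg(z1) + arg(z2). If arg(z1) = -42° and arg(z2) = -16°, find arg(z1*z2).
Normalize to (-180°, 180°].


arg(z1*z2) = -42° - 16° = -58°
Normalized to (-180°, 180°]: -58°

-58°


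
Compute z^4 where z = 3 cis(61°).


r^4 = 3^4 = 81
n*theta = 4*61° = 244° = 244° (mod 360)
a = 81*cos(244°) = -35.5081
b = 81*sin(244°) = -72.8023

81 cis(244°) = -35.5081 - 72.8023i


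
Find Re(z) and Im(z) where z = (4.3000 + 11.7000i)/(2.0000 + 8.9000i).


Multiply by conjugate: (4.3000 + 11.7000i)(2.0000 - 8.9000i) / (2^2 + 8.9^2)
Numerator real = 4.3*2 + 11.7*8.9 = 112.73
Numerator imag = 11.7*2 - 4.3*8.9 = -14.87
Denominator = 83.21
Re(z) = 112.73/83.21 = 1.3548
Im(z) = -14.87/83.21 = -0.1787

Re(z) = 1.3548, Im(z) = -0.1787


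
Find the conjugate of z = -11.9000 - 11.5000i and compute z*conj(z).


z_bar = -11.9000 + 11.5000i
z*z_bar = (-11.9)^2 + (-11.5)^2 = 141.61 + 132.25 = 273.86

z_bar = -11.9000 + 11.5000i, z*z_bar = 273.86


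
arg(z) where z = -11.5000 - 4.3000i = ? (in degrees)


Re = -11.5, Im = -4.3
arg = atan2(-4.3, -11.5) = -159.4986 degrees

arg(z) = -159.4986 degrees


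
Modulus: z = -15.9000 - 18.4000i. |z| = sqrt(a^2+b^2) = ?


|z| = sqrt((-15.9)^2 + (-18.4)^2) = sqrt(252.81 + 338.56) = sqrt(591.37) = 24.3181

|z| = 24.3181


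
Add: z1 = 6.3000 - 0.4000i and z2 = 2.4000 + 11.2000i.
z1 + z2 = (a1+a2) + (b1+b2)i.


Real: 6.3 + 2.4 = 8.7
Imag: -0.4 + 11.2 = 10.8

8.7000 + 10.8000i


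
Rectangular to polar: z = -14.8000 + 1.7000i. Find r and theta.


r = sqrt(219.04+2.89) = sqrt(221.93) = 14.8973
theta = atan2(1.7, -14.8) = 173.4474 degrees

r = 14.8973, theta = 173.4474 degrees


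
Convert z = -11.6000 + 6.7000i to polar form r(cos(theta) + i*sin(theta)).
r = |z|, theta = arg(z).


r = sqrt(134.56+44.89) = sqrt(179.45) = 13.3959
theta = atan2(6.7, -11.6) = 149.9899 degrees

r = 13.3959, theta = 149.9899 degrees


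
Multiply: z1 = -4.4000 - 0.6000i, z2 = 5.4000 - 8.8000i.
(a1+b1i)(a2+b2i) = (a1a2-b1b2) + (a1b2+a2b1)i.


Real = -4.4*5.4 - (-0.6)*(-8.8) = -23.76 - 5.28 = -29.04
Imag = -4.4*(-8.8) + 5.4*(-0.6) = 38.72 - (3.24) = 35.48

-29.0400 + 35.4800i


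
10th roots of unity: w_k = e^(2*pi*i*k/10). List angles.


The 10th roots of unity are cis(360k/10°) for k=0..9
Angle step = 360/10 = 36°
Primitive root: cis(36°)
Primitive root = 0.8090 + 0.5878i

10 roots at angles: 0°, 36°, 72°, 108°, 144°, 180°, 216°, 252°, 288°, 324°


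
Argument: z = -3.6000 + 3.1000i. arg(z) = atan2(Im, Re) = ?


Re = -3.6, Im = 3.1
arg = atan2(3.1, -3.6) = 139.2679 degrees

arg(z) = 139.2679 degrees


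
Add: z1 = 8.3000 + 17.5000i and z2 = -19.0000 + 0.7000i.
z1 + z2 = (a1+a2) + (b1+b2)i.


Real: 8.3 - 19 = -10.7
Imag: 17.5 + 0.7 = 18.2

-10.7000 + 18.2000i


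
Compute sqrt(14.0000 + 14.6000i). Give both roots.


|z| = sqrt(196+213.16) = 20.2277
sqrt((|z|+a)/2) = sqrt((20.2277+14)/2) = sqrt(17.1139) = 4.1369
sqrt((|z|-a)/2) = sqrt((20.2277-14)/2) = sqrt(3.1139) = 1.7646

±(4.1369 + 1.7646i) i.e. 4.1369 + 1.7646i and -4.1369 - 1.7646i


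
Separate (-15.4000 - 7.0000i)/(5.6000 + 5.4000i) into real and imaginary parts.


Multiply by conjugate: (-15.4000 - 7.0000i)(5.6000 - 5.4000i) / (5.6^2 + 5.4^2)
Numerator real = -15.4*5.6 - (7)*5.4 = -124.04
Numerator imag = -7*5.6 - (-15.4)*5.4 = 43.96
Denominator = 60.52
Re(z) = -124.04/60.52 = -2.0496
Im(z) = 43.96/60.52 = 0.7264

Re(z) = -2.0496, Im(z) = 0.7264


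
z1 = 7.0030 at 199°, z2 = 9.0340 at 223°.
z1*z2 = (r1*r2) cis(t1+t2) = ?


r = 7.0030 * 9.0340 = 63.2651
theta = 199° + 223° = 422° = 62° (mod 360)

63.2651 cis(62°)


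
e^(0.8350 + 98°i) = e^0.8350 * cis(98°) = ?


e^0.8350 = 2.3048
cos(98°) = -0.1392
sin(98°) = 0.9903
Real = 2.3048*(-0.1392) = -0.3208
Imag = 2.3048*0.9903 = 2.2824

-0.3208 + 2.2824i


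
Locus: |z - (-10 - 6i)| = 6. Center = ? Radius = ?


|z - z0| = r is a circle with center z0 and radius r.
Center = (-10, -6), radius = 6

Circle with center (-10, -6) and radius 6


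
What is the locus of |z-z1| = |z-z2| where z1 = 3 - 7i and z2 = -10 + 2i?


Equal distances means the locus is the perpendicular bisector of z1 and z2.
Midpoint = ((3+(-10))/2, (-7+2)/2) = (-3.5000, -2.5000)

Perpendicular bisector through (-3.5000, -2.5000)


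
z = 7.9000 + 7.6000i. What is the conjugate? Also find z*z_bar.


z_bar = 7.9000 - 7.6000i
z*z_bar = 7.9^2 + 7.6^2 = 62.41 + 57.76 = 120.17

z_bar = 7.9000 - 7.6000i, z*z_bar = 120.17


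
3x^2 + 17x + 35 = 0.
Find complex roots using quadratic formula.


disc = 17^2 - 4*3*35 = 289 - 420 = -131
sqrt(|disc|) = sqrt(131) = 11.4455
Real part = -17/(2*3) = -2.8333
Imag part = 11.4455/(2*3) = 1.9076

-2.8333 ± 1.9076i


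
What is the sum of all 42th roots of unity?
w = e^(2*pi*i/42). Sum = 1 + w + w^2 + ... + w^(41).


The sum of all 42th roots of unity is 0.
Geometric series: (1 - w^42)/(1 - w) = (1-1)/(1-w) = 0 since w^42 = 1, w ≠ 1.
Alternatively: coefficient of z^41 in z^42 - 1 is 0.

0


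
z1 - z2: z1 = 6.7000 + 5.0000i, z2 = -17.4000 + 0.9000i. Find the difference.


Real: 6.7 + 17.4 = 24.1
Imag: 5 - 0.9 = 4.1

24.1000 + 4.1000i


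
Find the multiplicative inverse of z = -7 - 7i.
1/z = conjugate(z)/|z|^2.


|z|^2 = 49+49 = 98
1/z = (-7 + 7i)/98

1/z = -0.0714 + 0.0714i


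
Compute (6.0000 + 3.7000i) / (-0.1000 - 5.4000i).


Conjugate of z2 = -0.1000 + 5.4000i
Numerator: (6.0000 + 3.7000i)(-0.1000 + 5.4000i) = -20.5800 + 32.0300i
Denominator: (-0.1)^2 + (-5.4)^2 = 29.17
Result = (-20.5800 + 32.0300i)/29.17

-0.7055 + 1.0980i


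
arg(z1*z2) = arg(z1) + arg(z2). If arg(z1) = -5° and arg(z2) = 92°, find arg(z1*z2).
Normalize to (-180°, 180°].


arg(z1*z2) = -5° + 92° = 87°
Normalized to (-180°, 180°]: 87°

87°


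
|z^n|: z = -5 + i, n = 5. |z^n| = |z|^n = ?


|z| = sqrt(25+1) = sqrt(26) = 5.0990
|z^5| = |z|^5 = (sqrt(26))^5 = 26^2 * sqrt(26) = 676*sqrt(26)

|z^5| = 676*sqrt(26) ≈ 3446.9372


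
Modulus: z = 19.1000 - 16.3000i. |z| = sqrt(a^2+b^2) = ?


|z| = sqrt(19.1^2 + (-16.3)^2) = sqrt(364.81 + 265.69) = sqrt(630.5) = 25.1098

|z| = 25.1098


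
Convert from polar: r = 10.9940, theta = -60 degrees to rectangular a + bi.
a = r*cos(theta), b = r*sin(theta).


a = 10.9940*cos(-60°) = 10.9940*0.5 = 5.4970
b = 10.9940*sin(-60°) = 10.9940*(-0.86603) = -9.5211

5.4970 - 9.5211i


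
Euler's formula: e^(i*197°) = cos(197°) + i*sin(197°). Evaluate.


cos(197°) = -0.9563
sin(197°) = -0.2924

e^(i*197°) = -0.9563 - 0.2924i


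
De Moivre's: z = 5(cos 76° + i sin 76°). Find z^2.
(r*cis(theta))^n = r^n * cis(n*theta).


r^2 = 5^2 = 25
n*theta = 2*76° = 152° = 152° (mod 360)
a = 25*cos(152°) = -22.0737
b = 25*sin(152°) = 11.7368

25 cis(152°) = -22.0737 + 11.7368i


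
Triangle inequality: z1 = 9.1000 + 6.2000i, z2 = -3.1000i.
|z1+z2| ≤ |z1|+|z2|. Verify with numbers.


|z1| = sqrt(9.1^2 + 6.2^2) = sqrt(121.25) = 11.0114
|z2| = sqrt(0^2 + (-3.1)^2) = sqrt(9.61) = 3.1000
z1+z2 = 9.1000 + 3.1000i
|z1+z2| = sqrt(92.42) = 9.6135
|z1|+|z2| = 11.0114 + 3.1000 = 14.1114

|z1+z2| = 9.6135 ≤ |z1|+|z2| = 14.1114 (verified)


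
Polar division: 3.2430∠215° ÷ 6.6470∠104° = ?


r = 3.2430 / 6.6470 = 0.4879
theta = 215° - 104° = 111° = 111° (mod 360)

0.4879 cis(111°)


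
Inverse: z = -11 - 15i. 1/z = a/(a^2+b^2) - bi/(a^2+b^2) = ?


|z|^2 = 121+225 = 346
1/z = (-11 + 15i)/346

1/z = -0.0318 + 0.0434i


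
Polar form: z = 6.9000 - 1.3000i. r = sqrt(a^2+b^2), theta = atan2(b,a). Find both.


r = sqrt(47.61+1.69) = sqrt(49.3) = 7.0214
theta = atan2(-1.3, 6.9) = -10.6698 degrees

r = 7.0214, theta = -10.6698 degrees


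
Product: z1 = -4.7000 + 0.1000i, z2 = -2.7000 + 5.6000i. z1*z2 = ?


Real = -4.7*(-2.7) - 0.1*5.6 = 12.69 - 0.56 = 12.13
Imag = -4.7*5.6 - (2.7)*0.1 = -26.32 - (0.27) = -26.59

12.1300 - 26.5900i


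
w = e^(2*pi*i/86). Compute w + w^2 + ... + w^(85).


With w = e^(2*pi*i/86), all 86 of the 86th roots of unity w^0 = 1, w, ..., w^(85) sum to 0: 1 + w + ... + w^(85) = (1 - w^86)/(1 - w) = 0 since w^86 = 1, w ≠ 1.
Removing the root 1: w + w^2 + ... + w^(85) = 0 - 1 = -1

Sum = -1


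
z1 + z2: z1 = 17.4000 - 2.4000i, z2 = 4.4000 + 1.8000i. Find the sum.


Real: 17.4 + 4.4 = 21.8
Imag: -2.4 + 1.8 = -0.6

21.8000 - 0.6000i


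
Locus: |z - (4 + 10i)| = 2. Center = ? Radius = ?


|z - z0| = r is a circle with center z0 and radius r.
Center = (4, 10), radius = 2

Circle with center (4, 10) and radius 2


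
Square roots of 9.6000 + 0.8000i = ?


|z| = sqrt(92.16+0.64) = 9.6333
sqrt((|z|+a)/2) = sqrt((9.6333+9.6)/2) = sqrt(9.6166) = 3.1011
sqrt((|z|-a)/2) = sqrt((9.6333-9.6)/2) = sqrt(0.0166) = 0.1290

±(3.1011 + 0.1290i) i.e. 3.1011 + 0.1290i and -3.1011 - 0.1290i


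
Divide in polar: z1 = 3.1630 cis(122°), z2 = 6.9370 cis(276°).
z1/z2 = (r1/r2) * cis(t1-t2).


r = 3.1630 / 6.9370 = 0.4560
theta = 122° - 276° = -154° = 206° (mod 360)

0.4560 cis(206°)


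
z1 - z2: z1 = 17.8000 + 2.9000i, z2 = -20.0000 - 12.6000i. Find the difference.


Real: 17.8 + 20 = 37.8
Imag: 2.9 + 12.6 = 15.5

37.8000 + 15.5000i


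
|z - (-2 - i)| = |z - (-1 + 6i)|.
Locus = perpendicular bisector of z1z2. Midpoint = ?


Equal distances means the locus is the perpendicular bisector of z1 and z2.
Midpoint = ((-2+(-1))/2, (-1+6)/2) = (-1.5000, 2.5000)

Perpendicular bisector through (-1.5000, 2.5000)


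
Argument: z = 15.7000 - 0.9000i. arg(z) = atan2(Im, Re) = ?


Re = 15.7, Im = -0.9
arg = atan2(-0.9, 15.7) = -3.2809 degrees

arg(z) = -3.2809 degrees


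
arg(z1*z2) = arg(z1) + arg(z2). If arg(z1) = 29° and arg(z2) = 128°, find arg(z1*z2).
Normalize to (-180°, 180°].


arg(z1*z2) = 29° + 128° = 157°
Normalized to (-180°, 180°]: 157°

157°


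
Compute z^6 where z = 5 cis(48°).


r^6 = 5^6 = 15625
n*theta = 6*48° = 288° = 288° (mod 360)
a = 15625*cos(288°) = 4828.3905
b = 15625*sin(288°) = -14860.2581

15625 cis(288°) = 4828.3905 - 14860.2581i


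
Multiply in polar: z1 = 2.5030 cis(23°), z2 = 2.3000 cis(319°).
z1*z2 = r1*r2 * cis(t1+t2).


r = 2.5030 * 2.3000 = 5.7569
theta = 23° + 319° = 342° = 342° (mod 360)

5.7569 cis(342°)


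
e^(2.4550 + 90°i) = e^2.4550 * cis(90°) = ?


e^2.4550 = 11.6464
cos(90°) = 0
sin(90°) = 1
Real = 11.6464*0 = 0
Imag = 11.6464*1 = 11.6464

0 + 11.6464i


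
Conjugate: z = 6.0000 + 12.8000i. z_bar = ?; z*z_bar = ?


z_bar = 6.0000 - 12.8000i
z*z_bar = 6^2 + 12.8^2 = 36 + 163.84 = 199.84

z_bar = 6.0000 - 12.8000i, z*z_bar = 199.84


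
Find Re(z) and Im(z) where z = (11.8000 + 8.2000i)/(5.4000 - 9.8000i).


Multiply by conjugate: (11.8000 + 8.2000i)(5.4000 + 9.8000i) / (5.4^2 + (-9.8)^2)
Numerator real = 11.8*5.4 + 8.2*(-9.8) = -16.64
Numerator imag = 8.2*5.4 - 11.8*(-9.8) = 159.92
Denominator = 125.2
Re(z) = -16.64/125.2 = -0.1329
Im(z) = 159.92/125.2 = 1.2773

Re(z) = -0.1329, Im(z) = 1.2773


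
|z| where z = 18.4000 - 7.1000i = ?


|z| = sqrt(18.4^2 + (-7.1)^2) = sqrt(338.56 + 50.41) = sqrt(388.97) = 19.7223

|z| = 19.7223


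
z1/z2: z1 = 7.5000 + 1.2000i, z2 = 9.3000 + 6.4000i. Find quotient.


Conjugate of z2 = 9.3000 - 6.4000i
Numerator: (7.5000 + 1.2000i)(9.3000 - 6.4000i) = 77.4300 - 36.8400i
Denominator: 9.3^2 + 6.4^2 = 127.45
Result = (77.4300 - 36.8400i)/127.45

0.6075 - 0.2891i


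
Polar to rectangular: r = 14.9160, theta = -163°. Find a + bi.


a = 14.9160*cos(-163°) = 14.9160*(-0.9563) = -14.2642
b = 14.9160*sin(-163°) = 14.9160*(-0.29237) = -4.3610

-14.2642 - 4.3610i


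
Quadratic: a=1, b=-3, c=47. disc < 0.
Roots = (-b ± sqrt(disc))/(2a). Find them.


disc = (-3)^2 - 4*1*47 = 9 - 188 = -179
sqrt(|disc|) = sqrt(179) = 13.3791
Real part = 3/(2*1) = 1.5000
Imag part = 13.3791/(2*1) = 6.6895

1.5000 ± 6.6895i


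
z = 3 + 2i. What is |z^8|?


|z| = sqrt(9+4) = sqrt(13) = 3.6056
|z^8| = |z|^8 = (sqrt(13))^8 = 13^4 = 28561

|z^8| = 28561


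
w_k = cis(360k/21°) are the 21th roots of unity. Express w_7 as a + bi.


Angle = 360*7/21 = 120°
a = cos(120°) = -0.5000
b = sin(120°) = 0.8660

-0.5000 + 0.8660i


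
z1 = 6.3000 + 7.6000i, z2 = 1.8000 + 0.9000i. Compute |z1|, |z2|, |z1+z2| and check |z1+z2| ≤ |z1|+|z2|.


|z1| = sqrt(6.3^2 + 7.6^2) = sqrt(97.45) = 9.8717
|z2| = sqrt(1.8^2 + 0.9^2) = sqrt(4.05) = 2.0125
z1+z2 = 8.1000 + 8.5000i
|z1+z2| = sqrt(137.86) = 11.7414
|z1|+|z2| = 9.8717 + 2.0125 = 11.8842

|z1+z2| = 11.7414 ≤ |z1|+|z2| = 11.8842 (verified)


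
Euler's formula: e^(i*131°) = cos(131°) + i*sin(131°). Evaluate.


cos(131°) = -0.6561
sin(131°) = 0.7547

e^(i*131°) = -0.6561 + 0.7547i


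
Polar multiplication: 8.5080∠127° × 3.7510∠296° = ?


r = 8.5080 * 3.7510 = 31.9135
theta = 127° + 296° = 423° = 63° (mod 360)

31.9135 cis(63°)


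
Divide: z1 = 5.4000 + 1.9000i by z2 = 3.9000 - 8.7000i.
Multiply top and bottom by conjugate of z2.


Conjugate of z2 = 3.9000 + 8.7000i
Numerator: (5.4000 + 1.9000i)(3.9000 + 8.7000i) = 4.5300 + 54.3900i
Denominator: 3.9^2 + (-8.7)^2 = 90.9
Result = (4.5300 + 54.3900i)/90.9

0.0498 + 0.5983i


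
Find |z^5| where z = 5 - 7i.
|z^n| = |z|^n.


|z| = sqrt(25+49) = sqrt(74) = 8.6023
|z^5| = |z|^5 = (sqrt(74))^5 = 74^2 * sqrt(74) = 5476*sqrt(74)

|z^5| = 5476*sqrt(74) ≈ 47106.3332


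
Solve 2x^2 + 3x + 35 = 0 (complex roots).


disc = 3^2 - 4*2*35 = 9 - 280 = -271
sqrt(|disc|) = sqrt(271) = 16.4621
Real part = -3/(2*2) = -0.7500
Imag part = 16.4621/(2*2) = 4.1155

-0.7500 ± 4.1155i


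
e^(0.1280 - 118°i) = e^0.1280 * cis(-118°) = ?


e^0.1280 = 1.1366
cos(-118°) = -0.4695
sin(-118°) = -0.8829
Real = 1.1366*(-0.4695) = -0.5336
Imag = 1.1366*(-0.8829) = -1.0035

-0.5336 - 1.0035i


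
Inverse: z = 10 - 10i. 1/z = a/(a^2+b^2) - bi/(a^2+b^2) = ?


|z|^2 = 100+100 = 200
1/z = (10 + 10i)/200

1/z = 0.0500 + 0.0500i


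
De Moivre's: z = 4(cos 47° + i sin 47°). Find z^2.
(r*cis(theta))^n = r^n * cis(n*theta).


r^2 = 4^2 = 16
n*theta = 2*47° = 94° = 94° (mod 360)
a = 16*cos(94°) = -1.1161
b = 16*sin(94°) = 15.9610

16 cis(94°) = -1.1161 + 15.9610i


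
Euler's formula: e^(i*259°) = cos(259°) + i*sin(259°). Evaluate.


cos(259°) = -0.1908
sin(259°) = -0.9816

e^(i*259°) = -0.1908 - 0.9816i


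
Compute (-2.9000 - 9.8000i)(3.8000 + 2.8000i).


Real = -2.9*3.8 - (-9.8)*2.8 = -11.02 - (-27.44) = 16.42
Imag = -2.9*2.8 + 3.8*(-9.8) = -8.12 - (37.24) = -45.36

16.4200 - 45.3600i


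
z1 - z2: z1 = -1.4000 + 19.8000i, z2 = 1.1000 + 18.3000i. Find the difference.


Real: -1.4 - 1.1 = -2.5
Imag: 19.8 - 18.3 = 1.5

-2.5000 + 1.5000i


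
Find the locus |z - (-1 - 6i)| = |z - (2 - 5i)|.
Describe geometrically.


Equal distances means the locus is the perpendicular bisector of z1 and z2.
Midpoint = ((-1+2)/2, (-6+(-5))/2) = (0.5000, -5.5000)

Perpendicular bisector through (0.5000, -5.5000)


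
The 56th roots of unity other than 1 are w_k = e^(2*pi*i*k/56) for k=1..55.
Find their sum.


With w = e^(2*pi*i/56), all 56 of the 56th roots of unity w^0 = 1, w, ..., w^(55) sum to 0: 1 + w + ... + w^(55) = (1 - w^56)/(1 - w) = 0 since w^56 = 1, w ≠ 1.
Removing the root 1: w + w^2 + ... + w^(55) = 0 - 1 = -1

Sum = -1


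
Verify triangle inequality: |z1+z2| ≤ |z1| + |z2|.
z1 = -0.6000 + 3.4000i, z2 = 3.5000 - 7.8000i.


|z1| = sqrt((-0.6)^2 + 3.4^2) = sqrt(11.92) = 3.4525
|z2| = sqrt(3.5^2 + (-7.8)^2) = sqrt(73.09) = 8.5493
z1+z2 = 2.9000 - 4.4000i
|z1+z2| = sqrt(27.77) = 5.2697
|z1|+|z2| = 3.4525 + 8.5493 = 12.0018

|z1+z2| = 5.2697 ≤ |z1|+|z2| = 12.0018 (verified)


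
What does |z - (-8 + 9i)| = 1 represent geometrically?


|z - z0| = r is a circle with center z0 and radius r.
Center = (-8, 9), radius = 1

Circle with center (-8, 9) and radius 1


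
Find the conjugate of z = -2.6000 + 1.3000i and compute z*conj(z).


z_bar = -2.6000 - 1.3000i
z*z_bar = (-2.6)^2 + 1.3^2 = 6.76 + 1.69 = 8.45

z_bar = -2.6000 - 1.3000i, z*z_bar = 8.45


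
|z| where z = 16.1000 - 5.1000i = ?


|z| = sqrt(16.1^2 + (-5.1)^2) = sqrt(259.21 + 26.01) = sqrt(285.22) = 16.8885

|z| = 16.8885


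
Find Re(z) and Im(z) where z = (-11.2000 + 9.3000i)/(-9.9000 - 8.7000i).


Multiply by conjugate: (-11.2000 + 9.3000i)(-9.9000 + 8.7000i) / ((-9.9)^2 + (-8.7)^2)
Numerator real = -11.2*(-9.9) + 9.3*(-8.7) = 29.97
Numerator imag = 9.3*(-9.9) - (-11.2)*(-8.7) = -189.51
Denominator = 173.7
Re(z) = 29.97/173.7 = 0.1725
Im(z) = -189.51/173.7 = -1.0910

Re(z) = 0.1725, Im(z) = -1.0910


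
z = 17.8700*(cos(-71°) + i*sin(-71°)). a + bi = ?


a = 17.8700*cos(-71°) = 17.8700*0.32557 = 5.8179
b = 17.8700*sin(-71°) = 17.8700*(-0.94552) = -16.8964

5.8179 - 16.8964i


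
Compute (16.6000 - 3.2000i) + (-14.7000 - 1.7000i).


Real: 16.6 - 14.7 = 1.9
Imag: -3.2 - 1.7 = -4.9

1.9000 - 4.9000i


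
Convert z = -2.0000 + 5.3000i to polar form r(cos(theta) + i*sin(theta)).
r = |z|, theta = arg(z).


r = sqrt(4+28.09) = sqrt(32.09) = 5.6648
theta = atan2(5.3, -2) = 110.6744 degrees

r = 5.6648, theta = 110.6744 degrees


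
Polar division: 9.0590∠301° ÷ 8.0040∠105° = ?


r = 9.0590 / 8.0040 = 1.1318
theta = 301° - 105° = 196° = 196° (mod 360)

1.1318 cis(196°)


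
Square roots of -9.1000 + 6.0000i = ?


|z| = sqrt(82.81+36) = 10.9000
sqrt((|z|+a)/2) = sqrt((10.9000+(-9.1))/2) = sqrt(0.9000) = 0.9487
sqrt((|z|-a)/2) = sqrt((10.9000-(-9.1))/2) = sqrt(10.0000) = 3.1623

±(0.9487 + 3.1623i) i.e. 0.9487 + 3.1623i and -0.9487 - 3.1623i


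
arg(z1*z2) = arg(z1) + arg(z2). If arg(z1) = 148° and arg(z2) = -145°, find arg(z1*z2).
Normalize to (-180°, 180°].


arg(z1*z2) = 148° - 145° = 3°
Normalized to (-180°, 180°]: 3°

3°


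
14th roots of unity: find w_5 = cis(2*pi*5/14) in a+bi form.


Angle = 360*5/14 = 128.5714°
a = cos(128.5714°) = -0.6235
b = sin(128.5714°) = 0.7818

-0.6235 + 0.7818i


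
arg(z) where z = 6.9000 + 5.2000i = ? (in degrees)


Re = 6.9, Im = 5.2
arg = atan2(5.2, 6.9) = 37.0025 degrees

arg(z) = 37.0025 degrees


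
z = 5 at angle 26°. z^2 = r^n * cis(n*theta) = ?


r^2 = 5^2 = 25
n*theta = 2*26° = 52° = 52° (mod 360)
a = 25*cos(52°) = 15.3915
b = 25*sin(52°) = 19.7003

25 cis(52°) = 15.3915 + 19.7003i


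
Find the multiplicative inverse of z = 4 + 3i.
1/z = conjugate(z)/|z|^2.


|z|^2 = 16+9 = 25
1/z = (4 - 3i)/25

1/z = 0.1600 - 0.1200i


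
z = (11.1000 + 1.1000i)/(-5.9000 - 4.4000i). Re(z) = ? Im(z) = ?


Multiply by conjugate: (11.1000 + 1.1000i)(-5.9000 + 4.4000i) / ((-5.9)^2 + (-4.4)^2)
Numerator real = 11.1*(-5.9) + 1.1*(-4.4) = -70.33
Numerator imag = 1.1*(-5.9) - 11.1*(-4.4) = 42.35
Denominator = 54.17
Re(z) = -70.33/54.17 = -1.2983
Im(z) = 42.35/54.17 = 0.7818

Re(z) = -1.2983, Im(z) = 0.7818


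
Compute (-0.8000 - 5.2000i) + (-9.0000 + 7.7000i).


Real: -0.8 - 9 = -9.8
Imag: -5.2 + 7.7 = 2.5

-9.8000 + 2.5000i


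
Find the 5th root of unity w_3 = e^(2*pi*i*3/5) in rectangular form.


Angle = 360*3/5 = 216°
a = cos(216°) = -0.8090
b = sin(216°) = -0.5878

-0.8090 - 0.5878i


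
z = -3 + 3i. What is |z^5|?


|z| = sqrt(9+9) = sqrt(18) = 4.2426
|z^5| = |z|^5 = (sqrt(18))^5 = 18^2 * sqrt(18) = 324*sqrt(18)

|z^5| = 324*sqrt(18) ≈ 1374.6156


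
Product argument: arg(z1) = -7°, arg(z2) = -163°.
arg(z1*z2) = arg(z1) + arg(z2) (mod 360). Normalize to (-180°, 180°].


arg(z1*z2) = -7° - 163° = -170°
Normalized to (-180°, 180°]: -170°

-170°


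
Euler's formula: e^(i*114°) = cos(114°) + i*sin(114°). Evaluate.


cos(114°) = -0.4067
sin(114°) = 0.9135

e^(i*114°) = -0.4067 + 0.9135i


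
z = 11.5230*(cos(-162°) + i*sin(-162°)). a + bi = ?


a = 11.5230*cos(-162°) = 11.5230*(-0.951057) = -10.9590
b = 11.5230*sin(-162°) = 11.5230*(-0.30902) = -3.5608

-10.9590 - 3.5608i


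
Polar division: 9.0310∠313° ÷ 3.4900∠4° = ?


r = 9.0310 / 3.4900 = 2.5877
theta = 313° - 4° = 309° = 309° (mod 360)

2.5877 cis(309°)


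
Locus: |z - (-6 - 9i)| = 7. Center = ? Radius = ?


|z - z0| = r is a circle with center z0 and radius r.
Center = (-6, -9), radius = 7

Circle with center (-6, -9) and radius 7


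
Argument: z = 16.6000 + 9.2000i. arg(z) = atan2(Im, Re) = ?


Re = 16.6, Im = 9.2
arg = atan2(9.2, 16.6) = 28.9960 degrees

arg(z) = 28.9960 degrees


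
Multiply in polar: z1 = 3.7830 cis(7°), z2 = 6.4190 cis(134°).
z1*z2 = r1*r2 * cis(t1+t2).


r = 3.7830 * 6.4190 = 24.2831
theta = 7° + 134° = 141° = 141° (mod 360)

24.2831 cis(141°)


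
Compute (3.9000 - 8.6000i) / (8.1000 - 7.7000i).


Conjugate of z2 = 8.1000 + 7.7000i
Numerator: (3.9000 - 8.6000i)(8.1000 + 7.7000i) = 97.8100 - 39.6300i
Denominator: 8.1^2 + (-7.7)^2 = 124.9
Result = (97.8100 - 39.6300i)/124.9

0.7831 - 0.3173i


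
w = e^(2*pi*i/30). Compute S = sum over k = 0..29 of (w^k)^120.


The roots are w_k = w^k with w = e^(2*pi*i/30), and (w^k)^120 = (w^120)^k.
So S = 1 + u + u^2 + ... + u^(29) with u = w^120.
120 = 4*30 + 0, so 120 is a multiple of 30 and u = (w^30)^4 = 1.
Every one of the 30 terms equals 1: S = 30

S = 30


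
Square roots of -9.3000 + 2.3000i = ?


|z| = sqrt(86.49+5.29) = 9.5802
sqrt((|z|+a)/2) = sqrt((9.5802+(-9.3))/2) = sqrt(0.1401) = 0.3743
sqrt((|z|-a)/2) = sqrt((9.5802-(-9.3))/2) = sqrt(9.4401) = 3.0725

±(0.3743 + 3.0725i) i.e. 0.3743 + 3.0725i and -0.3743 - 3.0725i


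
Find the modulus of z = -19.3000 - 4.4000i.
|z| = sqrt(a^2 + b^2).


|z| = sqrt((-19.3)^2 + (-4.4)^2) = sqrt(372.49 + 19.36) = sqrt(391.85) = 19.7952

|z| = 19.7952


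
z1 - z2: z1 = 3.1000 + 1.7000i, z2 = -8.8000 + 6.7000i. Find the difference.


Real: 3.1 + 8.8 = 11.9
Imag: 1.7 - 6.7 = -5

11.9000 - 5.0000i


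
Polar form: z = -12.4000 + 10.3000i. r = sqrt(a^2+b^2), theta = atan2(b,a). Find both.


r = sqrt(153.76+106.09) = sqrt(259.85) = 16.1199
theta = atan2(10.3, -12.4) = 140.2854 degrees

r = 16.1199, theta = 140.2854 degrees


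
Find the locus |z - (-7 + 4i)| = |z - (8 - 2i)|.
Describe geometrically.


Equal distances means the locus is the perpendicular bisector of z1 and z2.
Midpoint = ((-7+8)/2, (4+(-2))/2) = (0.5000, 1.0000)

Perpendicular bisector through (0.5000, 1.0000)


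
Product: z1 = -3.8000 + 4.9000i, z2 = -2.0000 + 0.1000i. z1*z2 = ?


Real = -3.8*(-2) - 4.9*0.1 = 7.6 - 0.49 = 7.11
Imag = -3.8*0.1 - (2)*4.9 = -0.38 - (9.8) = -10.18

7.1100 - 10.1800i


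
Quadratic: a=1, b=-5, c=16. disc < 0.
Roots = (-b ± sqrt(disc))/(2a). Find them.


disc = (-5)^2 - 4*1*16 = 25 - 64 = -39
sqrt(|disc|) = sqrt(39) = 6.2450
Real part = 5/(2*1) = 2.5000
Imag part = 6.2450/(2*1) = 3.1225

2.5000 ± 3.1225i


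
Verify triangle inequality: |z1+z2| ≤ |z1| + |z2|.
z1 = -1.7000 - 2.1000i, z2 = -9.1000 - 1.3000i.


|z1| = sqrt((-1.7)^2 + (-2.1)^2) = sqrt(7.3) = 2.7019
|z2| = sqrt((-9.1)^2 + (-1.3)^2) = sqrt(84.5) = 9.1924
z1+z2 = -10.8000 - 3.4000i
|z1+z2| = sqrt(128.2) = 11.3225
|z1|+|z2| = 2.7019 + 9.1924 = 11.8943

|z1+z2| = 11.3225 ≤ |z1|+|z2| = 11.8943 (verified)


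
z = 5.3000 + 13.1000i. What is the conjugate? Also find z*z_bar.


z_bar = 5.3000 - 13.1000i
z*z_bar = 5.3^2 + 13.1^2 = 28.09 + 171.61 = 199.7

z_bar = 5.3000 - 13.1000i, z*z_bar = 199.7


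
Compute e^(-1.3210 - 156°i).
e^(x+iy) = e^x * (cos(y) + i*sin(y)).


e^-1.3210 = 0.2669
cos(-156°) = -0.9135
sin(-156°) = -0.4067
Real = 0.2669*(-0.9135) = -0.2438
Imag = 0.2669*(-0.4067) = -0.1085

-0.2438 - 0.1085i


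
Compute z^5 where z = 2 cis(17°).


r^5 = 2^5 = 32
n*theta = 5*17° = 85° = 85° (mod 360)
a = 32*cos(85°) = 2.7890
b = 32*sin(85°) = 31.8782

32 cis(85°) = 2.7890 + 31.8782i


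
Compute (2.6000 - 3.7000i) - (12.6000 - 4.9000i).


Real: 2.6 - 12.6 = -10
Imag: -3.7 + 4.9 = 1.2

-10.0000 + 1.2000i


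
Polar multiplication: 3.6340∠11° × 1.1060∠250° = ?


r = 3.6340 * 1.1060 = 4.0192
theta = 11° + 250° = 261° = 261° (mod 360)

4.0192 cis(261°)


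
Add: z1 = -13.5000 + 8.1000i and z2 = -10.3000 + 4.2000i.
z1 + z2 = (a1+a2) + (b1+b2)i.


Real: -13.5 - 10.3 = -23.8
Imag: 8.1 + 4.2 = 12.3

-23.8000 + 12.3000i
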